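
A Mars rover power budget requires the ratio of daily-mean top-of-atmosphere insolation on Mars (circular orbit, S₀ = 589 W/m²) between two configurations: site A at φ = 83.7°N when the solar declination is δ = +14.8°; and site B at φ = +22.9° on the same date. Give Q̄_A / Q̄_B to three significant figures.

— Configuration A (φ=+83.7°):
cos H₀ = −tan(+83.7°) tan(+14.800°) = -2.3932 ≤ −1 ⇒ polar day, H₀ = π.
Bracket: H₀ sin φ sin δ + cos φ cos δ sin H₀ = 3.1416×0.99396×0.25545 + 0.10973×0.96682×0.00000 = 0.797674 + 0.000000 = 0.797674.
Q̄ = (S₀/π) × [bracket] = (589/π) × 0.797674 = 149.55 W/m².
— Configuration B (φ=+22.9°):
cos H₀ = −tan(+22.9°) tan(+14.800°) = -0.1116, H₀ = 1.6826 rad.
Bracket: H₀ sin φ sin δ + cos φ cos δ sin H₀ = 1.6826×0.38912×0.25545 + 0.92119×0.96682×0.99375 = 0.167252 + 0.885059 = 1.052311.
Q̄ = (S₀/π) × [bracket] = (589/π) × 1.052311 = 197.29 W/m².
Ratio Q̄_A / Q̄_B = 149.55 / 197.29 = 0.7580.

Q̄_A / Q̄_B ≈ 0.758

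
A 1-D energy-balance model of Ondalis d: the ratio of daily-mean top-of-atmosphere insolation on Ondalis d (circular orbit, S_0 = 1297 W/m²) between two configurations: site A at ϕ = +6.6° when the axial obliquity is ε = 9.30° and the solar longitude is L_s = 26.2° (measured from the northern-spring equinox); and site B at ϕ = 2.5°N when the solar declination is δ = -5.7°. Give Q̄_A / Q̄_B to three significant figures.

— Configuration A (ϕ=+6.6°):
Solar declination: sin δ = sin ε · sin L_s = sin 9.30° × sin 26.2° = 0.07135, so δ = +4.091°.
cos h₀ = −tan(+6.6°) tan(+4.091°) = -0.0083, h₀ = 1.5791 rad.
Bracket: h₀ sin ϕ sin δ + cos ϕ cos δ sin h₀ = 1.5791×0.11494×0.07135 + 0.99337×0.99745×0.99997 = 0.012950 + 0.990807 = 1.003757.
Q̄ = (S_0/π) × [bracket] = (1297/π) × 1.003757 = 414.40 W/m².
— Configuration B (ϕ=+2.5°):
cos h₀ = −tan(+2.5°) tan(-5.700°) = 0.0044, h₀ = 1.5664 rad.
Bracket: h₀ sin ϕ sin δ + cos ϕ cos δ sin h₀ = 1.5664×0.04362×-0.09932 + 0.99905×0.99506×0.99999 = -0.006786 + 0.994105 = 0.987319.
Q̄ = (S_0/π) × [bracket] = (1297/π) × 0.987319 = 407.61 W/m².
Ratio Q̄_A / Q̄_B = 414.40 / 407.61 = 1.017.

Q̄_A / Q̄_B ≈ 1.02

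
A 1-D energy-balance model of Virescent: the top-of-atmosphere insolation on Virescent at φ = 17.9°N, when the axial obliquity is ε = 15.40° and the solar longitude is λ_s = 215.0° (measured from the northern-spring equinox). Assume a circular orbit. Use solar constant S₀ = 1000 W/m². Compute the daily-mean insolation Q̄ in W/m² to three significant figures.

Solar declination: sin δ = sin ε · sin λ_s = sin 15.40° × sin 215.0° = -0.15232, so δ = -8.761°.
cos H₀ = −tan(+17.9°) tan(-8.761°) = 0.0498, H₀ = 1.5210 rad.
Bracket: H₀ sin φ sin δ + cos φ cos δ sin H₀ = 1.5210×0.30736×-0.15232 + 0.95159×0.98833×0.99876 = -0.071209 + 0.939319 = 0.868110.
Q̄ = (S₀/π) × [bracket] = (1000/π) × 0.868110 = 276.3 W/m².

Q̄ ≈ 276 W/m²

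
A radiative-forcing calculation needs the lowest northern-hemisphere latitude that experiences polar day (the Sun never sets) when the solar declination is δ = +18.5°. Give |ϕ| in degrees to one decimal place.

|ϕ| = 71.5°

Polar day requires cos h₀ = −tan ϕ tan δ ≤ −1, i.e. tan ϕ tan δ ≥ 1.
The boundary is |tan ϕ| · |tan δ| = 1, so |ϕ| = 90° − |δ| = 90° − 18.5° = 71.5° in the northern hemisphere.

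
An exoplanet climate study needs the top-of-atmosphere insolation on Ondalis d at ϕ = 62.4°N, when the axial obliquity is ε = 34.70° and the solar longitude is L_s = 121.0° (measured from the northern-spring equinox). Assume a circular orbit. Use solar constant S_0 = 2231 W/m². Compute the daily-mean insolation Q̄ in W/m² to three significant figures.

Q̄ ≈ 965 W/m²

Solar declination: sin δ = sin ε · sin L_s = sin 34.70° × sin 121.0° = 0.48797, so δ = +29.207°.
cos h₀ = −tan(+62.4°) tan(+29.207°) = -1.0694 ≤ −1 ⇒ polar day, h₀ = π.
Bracket: h₀ sin ϕ sin δ + cos ϕ cos δ sin h₀ = 3.1416×0.88620×0.48797 + 0.46330×0.87286×0.00000 = 1.358550 + 0.000000 = 1.358550.
Q̄ = (S_0/π) × [bracket] = (2231/π) × 1.358550 = 964.8 W/m².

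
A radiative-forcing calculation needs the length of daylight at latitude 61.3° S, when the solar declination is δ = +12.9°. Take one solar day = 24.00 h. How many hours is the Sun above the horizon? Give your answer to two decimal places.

8.70 h

cos h₀ = −tan ϕ · tan δ = −tan(-61.3°) × tan(+12.900°) = 0.4183, so h₀ = 1.1392 rad = 65.27°.
Daylight = 2h₀/(2π) × 24.00 h = (1.1392/π) × 24.00 = 8.70 h.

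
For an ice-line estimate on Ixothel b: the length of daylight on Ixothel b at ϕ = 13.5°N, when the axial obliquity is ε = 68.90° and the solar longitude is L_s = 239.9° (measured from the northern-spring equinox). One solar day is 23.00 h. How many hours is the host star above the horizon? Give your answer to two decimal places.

9.05 h

Solar declination: sin δ = sin ε · sin L_s = sin 68.90° × sin 239.9° = -0.80715, so δ = -53.818°.
cos h₀ = −tan ϕ · tan δ = −tan(+13.5°) × tan(-53.818°) = 0.3282, so h₀ = 1.2364 rad = 70.84°.
Daylight = 2h₀/(2π) × 23.00 h = (1.2364/π) × 23.00 = 9.05 h.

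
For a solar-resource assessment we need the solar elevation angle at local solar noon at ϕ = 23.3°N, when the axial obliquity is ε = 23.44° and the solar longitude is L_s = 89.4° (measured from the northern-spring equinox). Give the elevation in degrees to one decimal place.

Solar declination: sin δ = sin ε · sin L_s = sin 23.44° × sin 89.4° = 0.39777, so δ = +23.439°.
At local noon the hour angle is zero, so the zenith angle equals |ϕ − δ| = |+23.3° − (+23.439°)| = 0.139°.
Elevation = 90° − 0.139° = 89.9°.

89.9°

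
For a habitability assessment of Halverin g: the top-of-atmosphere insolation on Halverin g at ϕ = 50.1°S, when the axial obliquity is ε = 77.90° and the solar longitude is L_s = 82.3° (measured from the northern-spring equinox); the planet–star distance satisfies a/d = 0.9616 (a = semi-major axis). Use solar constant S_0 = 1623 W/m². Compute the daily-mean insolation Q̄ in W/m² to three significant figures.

Q̄ ≈ 0.00 W/m²

Solar declination: sin δ = sin ε · sin L_s = sin 77.90° × sin 82.3° = 0.96897, so δ = +75.689°.
cos h₀ = −tan(-50.1°) tan(+75.689°) = 4.6882 ≥ 1 ⇒ polar night, h₀ = 0 and Q̄ = 0.
Inverse-square distance factor (a/d)² = 0.9616² = 0.924675.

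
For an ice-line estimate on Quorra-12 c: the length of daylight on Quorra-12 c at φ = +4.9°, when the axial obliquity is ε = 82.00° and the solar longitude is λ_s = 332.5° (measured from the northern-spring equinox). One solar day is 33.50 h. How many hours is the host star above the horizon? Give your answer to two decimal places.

Solar declination: sin δ = sin ε · sin λ_s = sin 82.00° × sin 332.5° = -0.45725, so δ = -27.210°.
cos H₀ = −tan φ · tan δ = −tan(+4.9°) × tan(-27.210°) = 0.0441, so H₀ = 1.5267 rad = 87.47°.
Daylight = 2H₀/(2π) × 33.50 h = (1.5267/π) × 33.50 = 16.28 h.

16.28 h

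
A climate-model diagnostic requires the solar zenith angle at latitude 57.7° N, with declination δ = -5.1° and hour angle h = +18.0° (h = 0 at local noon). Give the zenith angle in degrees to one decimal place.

θ_z = 64.5°

cos θ_z = sin φ sin δ + cos φ cos δ cos h = -0.075139 + 0.506187 = 0.431048.
θ_z = arccos(0.431048) = 64.5°.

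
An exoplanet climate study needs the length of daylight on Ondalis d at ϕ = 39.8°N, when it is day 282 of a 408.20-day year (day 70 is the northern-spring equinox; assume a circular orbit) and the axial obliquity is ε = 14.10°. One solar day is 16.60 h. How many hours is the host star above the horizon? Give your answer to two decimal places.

8.17 h

Solar longitude: L_s = 360° × (282 − 70)/408.20 = 186.967°.
sin δ = sin 14.10° × sin 186.967° = -0.02955, so δ = -1.693°.
cos h₀ = −tan ϕ · tan δ = −tan(+39.8°) × tan(-1.693°) = 0.0246, so h₀ = 1.5462 rad = 88.59°.
Daylight = 2h₀/(2π) × 16.60 h = (1.5462/π) × 16.60 = 8.17 h.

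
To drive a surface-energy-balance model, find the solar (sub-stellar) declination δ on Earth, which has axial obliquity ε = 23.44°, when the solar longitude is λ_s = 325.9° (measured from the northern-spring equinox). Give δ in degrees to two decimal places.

δ = -12.89°

sin δ = sin ε · sin λ_s = sin 23.44° × sin 325.9° = -0.223016.
δ = arcsin(-0.223016) = -12.89°.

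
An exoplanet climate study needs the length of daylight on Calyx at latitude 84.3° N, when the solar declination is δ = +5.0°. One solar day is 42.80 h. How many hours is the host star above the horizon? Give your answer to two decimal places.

cos H₀ = −tan φ · tan δ = −tan(+84.3°) × tan(+5.000°) = -0.8765, so H₀ = 2.6394 rad = 151.23°.
Daylight = 2H₀/(2π) × 42.80 h = (2.6394/π) × 42.80 = 35.96 h.

35.96 h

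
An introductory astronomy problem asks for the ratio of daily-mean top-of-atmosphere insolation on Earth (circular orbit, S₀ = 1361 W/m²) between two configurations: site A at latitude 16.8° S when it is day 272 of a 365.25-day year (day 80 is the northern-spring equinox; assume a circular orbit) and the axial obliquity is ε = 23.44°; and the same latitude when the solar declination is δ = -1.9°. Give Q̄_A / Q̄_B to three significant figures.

Q̄_A / Q̄_B ≈ 1.01

— Configuration A (φ=-16.8°):
Solar longitude: λ_s = 360° × (272 − 80)/365.25 = 189.240°.
sin δ = sin 23.44° × sin 189.240° = -0.06387, so δ = -3.662°.
cos H₀ = −tan(-16.8°) tan(-3.662°) = -0.0193, H₀ = 1.5901 rad.
Bracket: H₀ sin φ sin δ + cos φ cos δ sin H₀ = 1.5901×-0.28903×-0.06387 + 0.95732×0.99796×0.99981 = 0.029354 + 0.955186 = 0.984540.
Q̄ = (S₀/π) × [bracket] = (1361/π) × 0.984540 = 426.52 W/m².
— Configuration B (φ=-16.8°):
cos H₀ = −tan(-16.8°) tan(-1.900°) = -0.0100, H₀ = 1.5808 rad.
Bracket: H₀ sin φ sin δ + cos φ cos δ sin H₀ = 1.5808×-0.28903×-0.03316 + 0.95732×0.99945×0.99995 = 0.015151 + 0.956746 = 0.971897.
Q̄ = (S₀/π) × [bracket] = (1361/π) × 0.971897 = 421.04 W/m².
Ratio Q̄_A / Q̄_B = 426.52 / 421.04 = 1.013.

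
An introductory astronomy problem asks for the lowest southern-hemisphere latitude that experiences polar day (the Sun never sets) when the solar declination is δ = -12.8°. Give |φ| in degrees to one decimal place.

|φ| = 77.2°

Polar day requires cos H₀ = −tan φ tan δ ≤ −1, i.e. tan φ tan δ ≥ 1.
The boundary is |tan φ| · |tan δ| = 1, so |φ| = 90° − |δ| = 90° − 12.8° = 77.2° in the southern hemisphere.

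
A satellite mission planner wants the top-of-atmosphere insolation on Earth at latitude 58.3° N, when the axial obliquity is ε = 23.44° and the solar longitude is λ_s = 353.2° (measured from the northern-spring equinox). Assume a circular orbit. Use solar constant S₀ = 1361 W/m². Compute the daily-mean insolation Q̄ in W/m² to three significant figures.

Solar declination: sin δ = sin ε · sin λ_s = sin 23.44° × sin 353.2° = -0.04710, so δ = -2.700°.
cos H₀ = −tan(+58.3°) tan(-2.700°) = 0.0763, H₀ = 1.4944 rad.
Bracket: H₀ sin φ sin δ + cos φ cos δ sin H₀ = 1.4944×0.85081×-0.04710 + 0.52547×0.99889×0.99708 = -0.059885 + 0.523354 = 0.463469.
Q̄ = (S₀/π) × [bracket] = (1361/π) × 0.463469 = 200.8 W/m².

Q̄ ≈ 201 W/m²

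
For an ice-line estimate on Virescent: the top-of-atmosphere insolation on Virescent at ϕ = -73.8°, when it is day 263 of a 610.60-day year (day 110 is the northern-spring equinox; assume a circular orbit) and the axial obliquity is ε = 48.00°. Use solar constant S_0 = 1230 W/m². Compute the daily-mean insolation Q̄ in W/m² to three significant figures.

Q̄ ≈ 0.00 W/m²

Solar longitude: L_s = 360° × (263 − 110)/610.60 = 90.206°.
sin δ = sin 48.00° × sin 90.206° = 0.74314, so δ = +48.000°.
cos h₀ = −tan(-73.8°) tan(+48.000°) = 3.8227 ≥ 1 ⇒ polar night, h₀ = 0 and Q̄ = 0.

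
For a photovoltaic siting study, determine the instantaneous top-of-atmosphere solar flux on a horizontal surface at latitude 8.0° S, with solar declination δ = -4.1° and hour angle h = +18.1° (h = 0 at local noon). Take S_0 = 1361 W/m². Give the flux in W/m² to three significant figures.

1.29e+03 W/m²

cos θ_z = sin ϕ sin δ + cos ϕ cos δ cos h = 0.009951 + 0.938856 = 0.948807.
Flux = S_0 · cos θ_z = 1361 × 0.948807 = 1291 W/m².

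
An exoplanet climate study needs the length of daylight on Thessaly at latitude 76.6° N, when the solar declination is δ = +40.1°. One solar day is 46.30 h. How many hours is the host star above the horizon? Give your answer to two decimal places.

46.30 h

Sunrise equation: cos h₀ = −tan ϕ · tan δ = -3.5347 ≤ −1, so the host star never sets (polar day) and h₀ = π.
Daylight = 2h₀/(2π) × 46.30 h = (3.1416/π) × 46.30 = 46.30 h.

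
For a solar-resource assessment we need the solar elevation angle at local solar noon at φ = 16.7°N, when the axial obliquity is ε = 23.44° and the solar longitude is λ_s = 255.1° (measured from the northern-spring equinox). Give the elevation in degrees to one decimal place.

Solar declination: sin δ = sin ε · sin λ_s = sin 23.44° × sin 255.1° = -0.38441, so δ = -22.607°.
At local noon the hour angle is zero, so the zenith angle equals |φ − δ| = |+16.7° − (-22.607°)| = 39.307°.
Elevation = 90° − 39.307° = 50.7°.

50.7°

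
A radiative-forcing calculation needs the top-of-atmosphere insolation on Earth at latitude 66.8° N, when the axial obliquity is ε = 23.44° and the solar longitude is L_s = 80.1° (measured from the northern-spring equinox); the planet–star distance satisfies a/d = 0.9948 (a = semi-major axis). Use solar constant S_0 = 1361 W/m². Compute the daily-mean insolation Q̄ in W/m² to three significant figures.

Q̄ ≈ 485 W/m²

Solar declination: sin δ = sin ε · sin L_s = sin 23.44° × sin 80.1° = 0.39187, so δ = +23.071°.
cos h₀ = −tan(+66.8°) tan(+23.071°) = -0.9938, h₀ = 3.0299 rad.
Bracket: h₀ sin ϕ sin δ + cos ϕ cos δ sin h₀ = 3.0299×0.91914×0.39187 + 0.39394×0.92002×0.11146 = 1.091320 + 0.040397 = 1.131717.
Inverse-square distance factor (a/d)² = 0.9948² = 0.989627.
Q̄ = (S_0/π) × 0.989627 × [bracket] = (1361/π) × 0.989627 × 1.131717 = 485.2 W/m².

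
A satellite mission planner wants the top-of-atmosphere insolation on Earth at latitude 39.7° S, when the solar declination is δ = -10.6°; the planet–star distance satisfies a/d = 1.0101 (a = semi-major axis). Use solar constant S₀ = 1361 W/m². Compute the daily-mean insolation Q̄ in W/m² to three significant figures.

Q̄ ≈ 420 W/m²

cos H₀ = −tan(-39.7°) tan(-10.600°) = -0.1554, H₀ = 1.7268 rad.
Bracket: H₀ sin φ sin δ + cos φ cos δ sin H₀ = 1.7268×-0.63877×-0.18395 + 0.76940×0.98294×0.98786 = 0.202902 + 0.747093 = 0.949995.
Inverse-square distance factor (a/d)² = 1.0101² = 1.020302.
Q̄ = (S₀/π) × 1.020302 × [bracket] = (1361/π) × 1.020302 × 0.949995 = 419.9 W/m².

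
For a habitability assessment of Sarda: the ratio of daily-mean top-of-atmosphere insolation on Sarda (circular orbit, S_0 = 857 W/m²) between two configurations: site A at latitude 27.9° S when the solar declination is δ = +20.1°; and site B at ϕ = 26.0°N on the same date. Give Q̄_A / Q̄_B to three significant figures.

Q̄_A / Q̄_B ≈ 0.542

— Configuration A (ϕ=-27.9°):
cos h₀ = −tan(-27.9°) tan(+20.100°) = 0.1938, h₀ = 1.3758 rad.
Bracket: h₀ sin ϕ sin δ + cos ϕ cos δ sin h₀ = 1.3758×-0.46793×0.34366 + 0.88377×0.93909×0.98105 = -0.221241 + 0.814212 = 0.592971.
Q̄ = (S_0/π) × [bracket] = (857/π) × 0.592971 = 161.76 W/m².
— Configuration B (ϕ=+26.0°):
cos h₀ = −tan(+26.0°) tan(+20.100°) = -0.1785, h₀ = 1.7502 rad.
Bracket: h₀ sin ϕ sin δ + cos ϕ cos δ sin h₀ = 1.7502×0.43837×0.34366 + 0.89879×0.93909×0.98394 = 0.263668 + 0.830489 = 1.094157.
Q̄ = (S_0/π) × [bracket] = (857/π) × 1.094157 = 298.48 W/m².
Ratio Q̄_A / Q̄_B = 161.76 / 298.48 = 0.5419.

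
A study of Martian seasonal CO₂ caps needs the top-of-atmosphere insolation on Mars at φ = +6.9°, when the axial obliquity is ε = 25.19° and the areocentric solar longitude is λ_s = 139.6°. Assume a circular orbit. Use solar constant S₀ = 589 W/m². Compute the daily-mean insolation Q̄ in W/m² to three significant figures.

Q̄ ≈ 189 W/m²

sin δ = sin 25.19° × sin 139.6° = 0.27585, so δ = +16.013°.
cos H₀ = −tan(+6.9°) tan(+16.013°) = -0.0347, H₀ = 1.6055 rad.
Bracket: H₀ sin φ sin δ + cos φ cos δ sin H₀ = 1.6055×0.12014×0.27585 + 0.99276×0.96120×0.99940 = 0.053207 + 0.953668 = 1.006875.
Q̄ = (S₀/π) × [bracket] = (589/π) × 1.006875 = 188.8 W/m².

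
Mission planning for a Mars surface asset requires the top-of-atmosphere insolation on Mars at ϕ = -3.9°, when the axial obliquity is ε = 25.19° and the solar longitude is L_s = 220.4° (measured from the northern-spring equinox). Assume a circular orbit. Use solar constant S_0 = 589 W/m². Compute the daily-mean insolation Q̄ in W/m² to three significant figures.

Q̄ ≈ 185 W/m²

Solar declination: sin δ = sin ε · sin L_s = sin 25.19° × sin 220.4° = -0.27585, so δ = -16.013°.
cos h₀ = −tan(-3.9°) tan(-16.013°) = -0.0196, h₀ = 1.5904 rad.
Bracket: h₀ sin ϕ sin δ + cos ϕ cos δ sin h₀ = 1.5904×-0.06802×-0.27585 + 0.99768×0.96120×0.99981 = 0.029841 + 0.958788 = 0.988629.
Q̄ = (S_0/π) × [bracket] = (589/π) × 0.988629 = 185.4 W/m².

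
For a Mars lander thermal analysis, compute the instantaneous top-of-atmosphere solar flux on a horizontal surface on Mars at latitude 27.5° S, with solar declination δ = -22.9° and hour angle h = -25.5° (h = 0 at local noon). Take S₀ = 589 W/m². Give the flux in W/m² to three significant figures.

540 W/m²

cos θ_z = sin φ sin δ + cos φ cos δ cos h = 0.179677 + 0.737504 = 0.917181.
Flux = S₀ · cos θ_z = 589 × 0.917181 = 540.2 W/m².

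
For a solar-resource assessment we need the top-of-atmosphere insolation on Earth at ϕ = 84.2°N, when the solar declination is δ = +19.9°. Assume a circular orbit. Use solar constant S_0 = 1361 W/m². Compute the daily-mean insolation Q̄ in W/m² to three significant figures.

Q̄ ≈ 461 W/m²

cos h₀ = −tan(+84.2°) tan(+19.900°) = -3.5638 ≤ −1 ⇒ polar day, h₀ = π.
Bracket: h₀ sin ϕ sin δ + cos ϕ cos δ sin h₀ = 3.1416×0.99488×0.34038 + 0.10106×0.94029×0.00000 = 1.063863 + 0.000000 = 1.063863.
Q̄ = (S_0/π) × [bracket] = (1361/π) × 1.063863 = 460.9 W/m².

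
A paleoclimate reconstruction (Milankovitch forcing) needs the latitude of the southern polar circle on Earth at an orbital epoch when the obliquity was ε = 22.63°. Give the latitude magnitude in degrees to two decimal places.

The polar circle is the lowest latitude that experiences at least one full rotation of continuous darkness at the northern-summer solstice; it lies at |φ| = 90° − ε = 90° − 22.63° = 67.37°.

67.37°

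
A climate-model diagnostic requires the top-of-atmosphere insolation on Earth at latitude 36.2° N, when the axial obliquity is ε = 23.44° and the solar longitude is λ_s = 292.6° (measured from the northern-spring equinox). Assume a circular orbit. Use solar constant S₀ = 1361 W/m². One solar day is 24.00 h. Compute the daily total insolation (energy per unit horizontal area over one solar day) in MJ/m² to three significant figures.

Solar declination: sin δ = sin ε · sin λ_s = sin 23.44° × sin 292.6° = -0.36724, so δ = -21.546°.
cos H₀ = −tan(+36.2°) tan(-21.546°) = 0.2890, H₀ = 1.2776 rad.
Bracket: H₀ sin φ sin δ + cos φ cos δ sin H₀ = 1.2776×0.59061×-0.36724 + 0.80696×0.93013×0.95734 = -0.277106 + 0.718558 = 0.441452.
Q̄ = (S₀/π) × [bracket] = (1361/π) × 0.441452 = 191.25 W/m².
Daily total = Q̄ × 24.00 h × 3600 s/h = 191.25 × 24.00 × 3600 / 10⁶ = 16.52 MJ/m².

16.5 MJ/m²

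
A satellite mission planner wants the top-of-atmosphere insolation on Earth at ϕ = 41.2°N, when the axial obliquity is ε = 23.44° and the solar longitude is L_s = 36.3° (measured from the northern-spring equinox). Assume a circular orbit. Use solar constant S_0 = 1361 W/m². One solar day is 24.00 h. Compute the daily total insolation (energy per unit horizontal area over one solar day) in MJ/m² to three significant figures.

Solar declination: sin δ = sin ε · sin L_s = sin 23.44° × sin 36.3° = 0.23550, so δ = +13.621°.
cos h₀ = −tan(+41.2°) tan(+13.621°) = -0.2121, h₀ = 1.7845 rad.
Bracket: h₀ sin ϕ sin δ + cos ϕ cos δ sin h₀ = 1.7845×0.65869×0.23550 + 0.75241×0.97188×0.97724 = 0.276814 + 0.714609 = 0.991423.
Q̄ = (S_0/π) × [bracket] = (1361/π) × 0.991423 = 429.50 W/m².
Daily total = Q̄ × 24.00 h × 3600 s/h = 429.50 × 24.00 × 3600 / 10⁶ = 37.11 MJ/m².

37.1 MJ/m²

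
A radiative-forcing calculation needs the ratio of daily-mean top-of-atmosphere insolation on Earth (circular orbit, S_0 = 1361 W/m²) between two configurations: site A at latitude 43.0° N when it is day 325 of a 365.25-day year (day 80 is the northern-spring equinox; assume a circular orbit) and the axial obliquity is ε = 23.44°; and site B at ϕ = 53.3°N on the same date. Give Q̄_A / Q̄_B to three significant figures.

— Configuration A (ϕ=+43.0°):
Solar longitude: L_s = 360° × (325 − 80)/365.25 = 241.478°.
sin δ = sin 23.44° × sin 241.478° = -0.34951, so δ = -20.457°.
cos h₀ = −tan(+43.0°) tan(-20.457°) = 0.3479, h₀ = 1.2155 rad.
Bracket: h₀ sin ϕ sin δ + cos ϕ cos δ sin h₀ = 1.2155×0.68200×-0.34951 + 0.73135×0.93693×0.93754 = -0.289734 + 0.642425 = 0.352691.
Q̄ = (S_0/π) × [bracket] = (1361/π) × 0.352691 = 152.79 W/m².
— Configuration B (ϕ=+53.3°):
cos h₀ = −tan(+53.3°) tan(-20.457°) = 0.5005, h₀ = 1.0467 rad.
Bracket: h₀ sin ϕ sin δ + cos ϕ cos δ sin h₀ = 1.0467×0.80178×-0.34951 + 0.59763×0.93693×0.86575 = -0.293317 + 0.484766 = 0.191449.
Q̄ = (S_0/π) × [bracket] = (1361/π) × 0.191449 = 82.939 W/m².
Ratio Q̄_A / Q̄_B = 152.79 / 82.939 = 1.842.

Q̄_A / Q̄_B ≈ 1.84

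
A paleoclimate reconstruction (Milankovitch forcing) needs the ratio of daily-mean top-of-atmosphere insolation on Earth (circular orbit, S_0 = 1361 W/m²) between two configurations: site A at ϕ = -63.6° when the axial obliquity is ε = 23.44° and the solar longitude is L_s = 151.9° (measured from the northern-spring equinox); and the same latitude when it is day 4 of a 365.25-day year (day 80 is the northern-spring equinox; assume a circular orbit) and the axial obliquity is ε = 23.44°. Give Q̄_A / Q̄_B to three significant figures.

— Configuration A (ϕ=-63.6°):
Solar declination: sin δ = sin ε · sin L_s = sin 23.44° × sin 151.9° = 0.18736, so δ = +10.799°.
cos h₀ = −tan(-63.6°) tan(+10.799°) = 0.3842, h₀ = 1.1764 rad.
Bracket: h₀ sin ϕ sin δ + cos ϕ cos δ sin h₀ = 1.1764×-0.89571×0.18736 + 0.44464×0.98229×0.92323 = -0.197424 + 0.403235 = 0.205811.
Q̄ = (S_0/π) × [bracket] = (1361/π) × 0.205811 = 89.161 W/m².
— Configuration B (ϕ=-63.6°):
Solar longitude: L_s = 360° × (4 − 80)/365.25 = -74.908°, i.e. -74.908° + 360° = 285.092°.
sin δ = sin 23.44° × sin 285.092° = -0.38407, so δ = -22.586°.
cos h₀ = −tan(-63.6°) tan(-22.586°) = -0.8380, h₀ = 2.5643 rad.
Bracket: h₀ sin ϕ sin δ + cos ϕ cos δ sin h₀ = 2.5643×-0.89571×-0.38407 + 0.44464×0.92330×0.54572 = 0.882159 + 0.224038 = 1.106197.
Q̄ = (S_0/π) × [bracket] = (1361/π) × 1.106197 = 479.23 W/m².
Ratio Q̄_A / Q̄_B = 89.161 / 479.23 = 0.1861.

Q̄_A / Q̄_B ≈ 0.186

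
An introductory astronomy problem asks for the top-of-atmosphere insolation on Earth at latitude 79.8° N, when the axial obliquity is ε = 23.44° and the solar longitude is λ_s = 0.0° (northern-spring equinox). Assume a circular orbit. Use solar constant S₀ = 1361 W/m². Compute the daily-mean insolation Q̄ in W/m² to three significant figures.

Q̄ ≈ 76.7 W/m²

Solar declination: sin δ = sin ε · sin λ_s = sin 23.44° × sin 0.0° = 0.00000, so δ = +0.000°.
cos H₀ = −tan(+79.8°) tan(+0.000°) = -0.0000, H₀ = 1.5708 rad.
Bracket: H₀ sin φ sin δ + cos φ cos δ sin H₀ = 1.5708×0.98420×0.00000 + 0.17708×1.00000×1.00000 = 0.000000 + 0.177080 = 0.177080.
Q̄ = (S₀/π) × [bracket] = (1361/π) × 0.177080 = 76.71 W/m².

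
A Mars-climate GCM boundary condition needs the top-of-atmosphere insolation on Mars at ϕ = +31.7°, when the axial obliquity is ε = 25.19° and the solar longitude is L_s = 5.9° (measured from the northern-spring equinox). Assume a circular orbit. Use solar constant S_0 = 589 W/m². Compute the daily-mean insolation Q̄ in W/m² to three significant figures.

Solar declination: sin δ = sin ε · sin L_s = sin 25.19° × sin 5.9° = 0.04375, so δ = +2.508°.
cos h₀ = −tan(+31.7°) tan(+2.508°) = -0.0270, h₀ = 1.5978 rad.
Bracket: h₀ sin ϕ sin δ + cos ϕ cos δ sin h₀ = 1.5978×0.52547×0.04375 + 0.85081×0.99904×0.99963 = 0.036732 + 0.849679 = 0.886411.
Q̄ = (S_0/π) × [bracket] = (589/π) × 0.886411 = 166.2 W/m².

Q̄ ≈ 166 W/m²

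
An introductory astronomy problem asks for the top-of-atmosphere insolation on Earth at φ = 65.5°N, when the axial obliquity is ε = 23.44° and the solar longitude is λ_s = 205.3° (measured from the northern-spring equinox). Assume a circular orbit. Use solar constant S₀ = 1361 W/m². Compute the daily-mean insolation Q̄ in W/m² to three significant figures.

Q̄ ≈ 84.6 W/m²

Solar declination: sin δ = sin ε · sin λ_s = sin 23.44° × sin 205.3° = -0.17000, so δ = -9.788°.
cos H₀ = −tan(+65.5°) tan(-9.788°) = 0.3785, H₀ = 1.1826 rad.
Bracket: H₀ sin φ sin δ + cos φ cos δ sin H₀ = 1.1826×0.90996×-0.17000 + 0.41469×0.98544×0.92559 = -0.182940 + 0.378244 = 0.195304.
Q̄ = (S₀/π) × [bracket] = (1361/π) × 0.195304 = 84.61 W/m².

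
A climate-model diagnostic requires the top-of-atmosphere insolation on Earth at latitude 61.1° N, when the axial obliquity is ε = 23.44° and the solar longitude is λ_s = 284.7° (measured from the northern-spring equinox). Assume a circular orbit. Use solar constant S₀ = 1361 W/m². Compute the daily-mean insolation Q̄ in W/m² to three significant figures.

Solar declination: sin δ = sin ε · sin λ_s = sin 23.44° × sin 284.7° = -0.38477, so δ = -22.629°.
cos H₀ = −tan(+61.1°) tan(-22.629°) = 0.7551, H₀ = 0.7149 rad.
Bracket: H₀ sin φ sin δ + cos φ cos δ sin H₀ = 0.7149×0.87546×-0.38477 + 0.48328×0.92301×0.65556 = -0.240815 + 0.292427 = 0.051612.
Q̄ = (S₀/π) × [bracket] = (1361/π) × 0.051612 = 22.36 W/m².

Q̄ ≈ 22.4 W/m²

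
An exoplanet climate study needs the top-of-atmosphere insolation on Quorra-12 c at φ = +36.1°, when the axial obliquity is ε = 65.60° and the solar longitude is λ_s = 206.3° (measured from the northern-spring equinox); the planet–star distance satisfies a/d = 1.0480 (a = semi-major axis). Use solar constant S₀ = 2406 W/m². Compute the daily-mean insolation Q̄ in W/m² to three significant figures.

Solar declination: sin δ = sin ε · sin λ_s = sin 65.60° × sin 206.3° = -0.40350, so δ = -23.797°.
cos H₀ = −tan(+36.1°) tan(-23.797°) = 0.3216, H₀ = 1.2434 rad.
Bracket: H₀ sin φ sin δ + cos φ cos δ sin H₀ = 1.2434×0.58920×-0.40350 + 0.80799×0.91498×0.94688 = -0.295609 + 0.700023 = 0.404414.
Inverse-square distance factor (a/d)² = 1.0480² = 1.098304.
Q̄ = (S₀/π) × 1.098304 × [bracket] = (2406/π) × 1.098304 × 0.404414 = 340.2 W/m².

Q̄ ≈ 340 W/m²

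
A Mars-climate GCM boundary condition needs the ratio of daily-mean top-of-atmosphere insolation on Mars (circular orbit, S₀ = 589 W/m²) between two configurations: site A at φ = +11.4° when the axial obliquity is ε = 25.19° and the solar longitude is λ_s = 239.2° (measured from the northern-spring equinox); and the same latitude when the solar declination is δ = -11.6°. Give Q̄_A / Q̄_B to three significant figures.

— Configuration A (φ=+11.4°):
Solar declination: sin δ = sin ε · sin λ_s = sin 25.19° × sin 239.2° = -0.36559, so δ = -21.444°.
cos H₀ = −tan(+11.4°) tan(-21.444°) = 0.0792, H₀ = 1.4915 rad.
Bracket: H₀ sin φ sin δ + cos φ cos δ sin H₀ = 1.4915×0.19766×-0.36559 + 0.98027×0.93078×0.99686 = -0.107780 + 0.909551 = 0.801771.
Q̄ = (S₀/π) × [bracket] = (589/π) × 0.801771 = 150.32 W/m².
— Configuration B (φ=+11.4°):
cos H₀ = −tan(+11.4°) tan(-11.600°) = 0.0414, H₀ = 1.5294 rad.
Bracket: H₀ sin φ sin δ + cos φ cos δ sin H₀ = 1.5294×0.19766×-0.20108 + 0.98027×0.97958×0.99914 = -0.060787 + 0.959427 = 0.898640.
Q̄ = (S₀/π) × [bracket] = (589/π) × 0.898640 = 168.48 W/m².
Ratio Q̄_A / Q̄_B = 150.32 / 168.48 = 0.8922.

Q̄_A / Q̄_B ≈ 0.892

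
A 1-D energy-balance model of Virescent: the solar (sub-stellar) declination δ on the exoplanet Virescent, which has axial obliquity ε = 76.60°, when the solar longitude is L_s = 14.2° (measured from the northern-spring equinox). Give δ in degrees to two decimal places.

δ = +13.81°

sin δ = sin ε · sin L_s = sin 76.60° × sin 14.2° = 0.238629.
δ = arcsin(0.238629) = +13.81°.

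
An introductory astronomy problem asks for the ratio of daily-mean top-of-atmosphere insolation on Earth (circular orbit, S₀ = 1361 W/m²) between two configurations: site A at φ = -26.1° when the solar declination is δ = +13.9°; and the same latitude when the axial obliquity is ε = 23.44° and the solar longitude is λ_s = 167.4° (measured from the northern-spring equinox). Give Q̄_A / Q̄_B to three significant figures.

— Configuration A (φ=-26.1°):
cos H₀ = −tan(-26.1°) tan(+13.900°) = 0.1212, H₀ = 1.4493 rad.
Bracket: H₀ sin φ sin δ + cos φ cos δ sin H₀ = 1.4493×-0.43994×0.24023 + 0.89803×0.97072×0.99262 = -0.153172 + 0.865302 = 0.712130.
Q̄ = (S₀/π) × [bracket] = (1361/π) × 0.712130 = 308.51 W/m².
— Configuration B (φ=-26.1°):
Solar declination: sin δ = sin ε · sin λ_s = sin 23.44° × sin 167.4° = 0.08677, so δ = +4.978°.
cos H₀ = −tan(-26.1°) tan(+4.978°) = 0.0427, H₀ = 1.5281 rad.
Bracket: H₀ sin φ sin δ + cos φ cos δ sin H₀ = 1.5281×-0.43994×0.08677 + 0.89803×0.99623×0.99909 = -0.058333 + 0.893830 = 0.835497.
Q̄ = (S₀/π) × [bracket] = (1361/π) × 0.835497 = 361.95 W/m².
Ratio Q̄_A / Q̄_B = 308.51 / 361.95 = 0.8524.

Q̄_A / Q̄_B ≈ 0.852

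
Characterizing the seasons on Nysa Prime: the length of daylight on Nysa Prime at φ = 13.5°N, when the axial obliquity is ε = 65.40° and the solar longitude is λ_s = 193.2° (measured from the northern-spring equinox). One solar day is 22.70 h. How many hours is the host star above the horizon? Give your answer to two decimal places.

Solar declination: sin δ = sin ε · sin λ_s = sin 65.40° × sin 193.2° = -0.20762, so δ = -11.983°.
cos H₀ = −tan φ · tan δ = −tan(+13.5°) × tan(-11.983°) = 0.0510, so H₀ = 1.5198 rad = 87.08°.
Daylight = 2H₀/(2π) × 22.70 h = (1.5198/π) × 22.70 = 10.98 h.

10.98 h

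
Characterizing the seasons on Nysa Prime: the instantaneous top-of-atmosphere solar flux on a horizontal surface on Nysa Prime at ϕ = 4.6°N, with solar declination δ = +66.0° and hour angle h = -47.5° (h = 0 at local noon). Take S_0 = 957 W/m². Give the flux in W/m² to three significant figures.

cos θ_z = sin ϕ sin δ + cos ϕ cos δ cos h = 0.073265 + 0.273902 = 0.347167.
Flux = S_0 · cos θ_z = 957 × 0.347167 = 332.2 W/m².

332 W/m²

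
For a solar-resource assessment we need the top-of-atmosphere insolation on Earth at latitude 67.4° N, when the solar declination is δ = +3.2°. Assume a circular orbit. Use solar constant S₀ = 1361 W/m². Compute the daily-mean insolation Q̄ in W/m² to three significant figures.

Q̄ ≈ 203 W/m²

cos H₀ = −tan(+67.4°) tan(+3.200°) = -0.1343, H₀ = 1.7055 rad.
Bracket: H₀ sin φ sin δ + cos φ cos δ sin H₀ = 1.7055×0.92321×0.05582 + 0.38430×0.99844×0.99094 = 0.087891 + 0.380224 = 0.468115.
Q̄ = (S₀/π) × [bracket] = (1361/π) × 0.468115 = 202.8 W/m².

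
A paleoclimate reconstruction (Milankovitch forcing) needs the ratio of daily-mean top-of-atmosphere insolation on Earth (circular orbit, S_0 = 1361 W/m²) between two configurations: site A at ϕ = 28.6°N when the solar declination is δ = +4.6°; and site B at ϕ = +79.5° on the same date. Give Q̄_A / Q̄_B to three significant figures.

Q̄_A / Q̄_B ≈ 2.90

— Configuration A (ϕ=+28.6°):
cos h₀ = −tan(+28.6°) tan(+4.600°) = -0.0439, h₀ = 1.6147 rad.
Bracket: h₀ sin ϕ sin δ + cos ϕ cos δ sin h₀ = 1.6147×0.47869×0.08020 + 0.87798×0.99678×0.99904 = 0.061990 + 0.874313 = 0.936303.
Q̄ = (S_0/π) × [bracket] = (1361/π) × 0.936303 = 405.62 W/m².
— Configuration B (ϕ=+79.5°):
cos h₀ = −tan(+79.5°) tan(+4.600°) = -0.4341, h₀ = 2.0198 rad.
Bracket: h₀ sin ϕ sin δ + cos ϕ cos δ sin h₀ = 2.0198×0.98325×0.08020 + 0.18224×0.99678×0.90086 = 0.159275 + 0.163644 = 0.322919.
Q̄ = (S_0/π) × [bracket] = (1361/π) × 0.322919 = 139.89 W/m².
Ratio Q̄_A / Q̄_B = 405.62 / 139.89 = 2.900.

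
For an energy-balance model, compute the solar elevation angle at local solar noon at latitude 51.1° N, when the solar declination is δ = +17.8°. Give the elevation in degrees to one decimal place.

At local noon the hour angle is zero, so the zenith angle equals |φ − δ| = |+51.1° − (+17.800°)| = 33.300°.
Elevation = 90° − 33.300° = 56.7°.

56.7°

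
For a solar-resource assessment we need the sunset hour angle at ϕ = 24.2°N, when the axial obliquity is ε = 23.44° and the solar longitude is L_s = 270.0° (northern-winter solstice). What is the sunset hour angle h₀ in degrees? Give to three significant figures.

h₀ = 78.8°

Solar declination: sin δ = sin ε · sin L_s = sin 23.44° × sin 270.0° = -0.39779, so δ = -23.440°.
cos h₀ = −tan ϕ · tan δ = −tan(+24.2°) × tan(-23.440°) = 0.1949, so h₀ = 1.3747 rad = 78.76°.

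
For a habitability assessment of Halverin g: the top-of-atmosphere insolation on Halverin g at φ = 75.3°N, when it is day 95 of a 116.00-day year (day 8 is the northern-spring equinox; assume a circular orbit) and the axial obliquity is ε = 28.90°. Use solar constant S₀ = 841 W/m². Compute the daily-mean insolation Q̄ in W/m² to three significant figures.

Q̄ ≈ 0.00 W/m²

Solar longitude: λ_s = 360° × (95 − 8)/116.00 = 270.000°.
sin δ = sin 28.90° × sin 270.000° = -0.48328, so δ = -28.900°.
cos H₀ = −tan(+75.3°) tan(-28.900°) = 2.1042 ≥ 1 ⇒ polar night, H₀ = 0 and Q̄ = 0.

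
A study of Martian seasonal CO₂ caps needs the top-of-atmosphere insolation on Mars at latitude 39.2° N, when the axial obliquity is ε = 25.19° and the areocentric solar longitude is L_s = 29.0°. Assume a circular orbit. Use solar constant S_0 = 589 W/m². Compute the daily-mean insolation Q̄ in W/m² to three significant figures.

sin δ = sin 25.19° × sin 29.0° = 0.20635, so δ = +11.908°.
cos h₀ = −tan(+39.2°) tan(+11.908°) = -0.1720, h₀ = 1.7436 rad.
Bracket: h₀ sin ϕ sin δ + cos ϕ cos δ sin h₀ = 1.7436×0.63203×0.20635 + 0.77494×0.97848×0.98510 = 0.227399 + 0.746965 = 0.974364.
Q̄ = (S_0/π) × [bracket] = (589/π) × 0.974364 = 182.7 W/m².

Q̄ ≈ 183 W/m²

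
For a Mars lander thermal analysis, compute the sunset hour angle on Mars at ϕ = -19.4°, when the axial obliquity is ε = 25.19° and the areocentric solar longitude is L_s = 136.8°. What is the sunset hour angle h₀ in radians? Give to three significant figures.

sin δ = sin 25.19° × sin 136.8° = 0.29136, so δ = +16.939°.
cos h₀ = −tan ϕ · tan δ = −tan(-19.4°) × tan(+16.939°) = 0.1073, so h₀ = 1.4633 rad = 83.84°.

h₀ = 1.46 rad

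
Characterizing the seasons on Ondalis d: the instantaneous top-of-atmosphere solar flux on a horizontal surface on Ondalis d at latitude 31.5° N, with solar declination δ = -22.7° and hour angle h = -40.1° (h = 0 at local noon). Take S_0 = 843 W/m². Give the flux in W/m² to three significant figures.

cos θ_z = sin ϕ sin δ + cos ϕ cos δ cos h = -0.201635 + 0.601682 = 0.400047.
Flux = S_0 · cos θ_z = 843 × 0.400047 = 337.2 W/m².

337 W/m²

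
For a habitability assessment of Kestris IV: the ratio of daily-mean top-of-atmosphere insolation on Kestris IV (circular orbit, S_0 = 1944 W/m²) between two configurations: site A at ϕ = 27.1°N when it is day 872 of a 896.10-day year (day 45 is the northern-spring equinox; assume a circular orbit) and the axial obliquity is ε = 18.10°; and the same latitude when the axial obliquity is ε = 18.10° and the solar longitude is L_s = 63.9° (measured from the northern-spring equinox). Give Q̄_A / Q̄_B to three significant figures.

— Configuration A (ϕ=+27.1°):
Solar longitude: L_s = 360° × (872 − 45)/896.10 = 332.240°.
sin δ = sin 18.10° × sin 332.240° = -0.14470, so δ = -8.320°.
cos h₀ = −tan(+27.1°) tan(-8.320°) = 0.0748, h₀ = 1.4959 rad.
Bracket: h₀ sin ϕ sin δ + cos ϕ cos δ sin h₀ = 1.4959×0.45554×-0.14470 + 0.89021×0.98947×0.99720 = -0.098605 + 0.878370 = 0.779765.
Q̄ = (S_0/π) × [bracket] = (1944/π) × 0.779765 = 482.51 W/m².
— Configuration B (ϕ=+27.1°):
Solar declination: sin δ = sin ε · sin L_s = sin 18.10° × sin 63.9° = 0.27900, so δ = +16.200°.
cos h₀ = −tan(+27.1°) tan(+16.200°) = -0.1487, h₀ = 1.7200 rad.
Bracket: h₀ sin ϕ sin δ + cos ϕ cos δ sin h₀ = 1.7200×0.45554×0.27900 + 0.89021×0.96029×0.98889 = 0.218605 + 0.845362 = 1.063967.
Q̄ = (S_0/π) × [bracket] = (1944/π) × 1.063967 = 658.38 W/m².
Ratio Q̄_A / Q̄_B = 482.51 / 658.38 = 0.7329.

Q̄_A / Q̄_B ≈ 0.733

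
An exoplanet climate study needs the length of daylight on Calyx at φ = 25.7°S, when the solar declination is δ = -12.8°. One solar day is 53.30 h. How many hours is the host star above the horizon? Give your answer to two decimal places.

cos H₀ = −tan φ · tan δ = −tan(-25.7°) × tan(-12.800°) = -0.1093, so H₀ = 1.6804 rad = 96.28°.
Daylight = 2H₀/(2π) × 53.30 h = (1.6804/π) × 53.30 = 28.51 h.

28.51 h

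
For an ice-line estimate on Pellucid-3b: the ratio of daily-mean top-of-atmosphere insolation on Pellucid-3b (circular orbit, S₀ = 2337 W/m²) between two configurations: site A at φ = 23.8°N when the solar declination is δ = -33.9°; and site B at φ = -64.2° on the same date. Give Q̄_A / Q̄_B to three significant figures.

— Configuration A (φ=+23.8°):
cos H₀ = −tan(+23.8°) tan(-33.900°) = 0.2964, H₀ = 1.2699 rad.
Bracket: H₀ sin φ sin δ + cos φ cos δ sin H₀ = 1.2699×0.40355×-0.55775 + 0.91496×0.83001×0.95507 = -0.285829 + 0.725305 = 0.439476.
Q̄ = (S₀/π) × [bracket] = (2337/π) × 0.439476 = 326.92 W/m².
— Configuration B (φ=-64.2°):
cos H₀ = −tan(-64.2°) tan(-33.900°) = -1.3900 ≤ −1 ⇒ polar day, H₀ = π.
Bracket: H₀ sin φ sin δ + cos φ cos δ sin H₀ = 3.1416×-0.90032×-0.55775 + 0.43523×0.83001×0.00000 = 1.577565 + 0.000000 = 1.577565.
Q̄ = (S₀/π) × [bracket] = (2337/π) × 1.577565 = 1173.5 W/m².
Ratio Q̄_A / Q̄_B = 326.92 / 1173.5 = 0.2786.

Q̄_A / Q̄_B ≈ 0.279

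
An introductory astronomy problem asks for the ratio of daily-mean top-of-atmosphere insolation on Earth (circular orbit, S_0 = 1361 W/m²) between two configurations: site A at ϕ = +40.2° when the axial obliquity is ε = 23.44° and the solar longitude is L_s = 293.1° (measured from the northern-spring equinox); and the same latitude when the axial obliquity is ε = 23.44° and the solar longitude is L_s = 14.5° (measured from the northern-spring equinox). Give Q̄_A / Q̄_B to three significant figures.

Q̄_A / Q̄_B ≈ 0.439

— Configuration A (ϕ=+40.2°):
Solar declination: sin δ = sin ε · sin L_s = sin 23.44° × sin 293.1° = -0.36589, so δ = -21.463°.
cos h₀ = −tan(+40.2°) tan(-21.463°) = 0.3322, h₀ = 1.2321 rad.
Bracket: h₀ sin ϕ sin δ + cos ϕ cos δ sin h₀ = 1.2321×0.64546×-0.36589 + 0.76380×0.93066×0.94319 = -0.290982 + 0.670455 = 0.379473.
Q̄ = (S_0/π) × [bracket] = (1361/π) × 0.379473 = 164.40 W/m².
— Configuration B (ϕ=+40.2°):
Solar declination: sin δ = sin ε · sin L_s = sin 23.44° × sin 14.5° = 0.09960, so δ = +5.716°.
cos h₀ = −tan(+40.2°) tan(+5.716°) = -0.0846, h₀ = 1.6555 rad.
Bracket: h₀ sin ϕ sin δ + cos ϕ cos δ sin h₀ = 1.6555×0.64546×0.09960 + 0.76380×0.99503×0.99642 = 0.106428 + 0.757283 = 0.863711.
Q̄ = (S_0/π) × [bracket] = (1361/π) × 0.863711 = 374.18 W/m².
Ratio Q̄_A / Q̄_B = 164.40 / 374.18 = 0.4394.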